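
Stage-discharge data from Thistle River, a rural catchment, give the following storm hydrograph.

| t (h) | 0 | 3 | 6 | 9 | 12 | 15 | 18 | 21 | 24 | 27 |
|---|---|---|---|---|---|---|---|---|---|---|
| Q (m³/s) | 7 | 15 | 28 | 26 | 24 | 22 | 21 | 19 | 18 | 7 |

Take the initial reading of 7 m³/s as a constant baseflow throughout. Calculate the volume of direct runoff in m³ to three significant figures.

Direct-runoff ordinates (Q − Q_b): 0.0, 8.0, 21.0, 19.0, 17.0, 15.0, 14.0, 12.0, 11.0, 0.0 m³/s.
ΣQ_DR = 117.0 m³/s.
With Δt = 3 h = 10800 s, V = ΣQ_DR · Δt = 117.0 × 10800 = 1.26 × 10^6 m³.

V ≈ 1.26 × 10^6 m³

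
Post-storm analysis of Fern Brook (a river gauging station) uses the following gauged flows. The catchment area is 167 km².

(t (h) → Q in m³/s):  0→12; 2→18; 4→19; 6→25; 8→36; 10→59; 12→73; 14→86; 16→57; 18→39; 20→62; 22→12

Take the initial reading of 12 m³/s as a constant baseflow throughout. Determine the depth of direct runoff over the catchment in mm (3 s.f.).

d ≈ 15.3 mm

Direct runoff: 0.0, 6.0, 7.0, 13.0, 24.0, 47.0, 61.0, 74.0, 45.0, 27.0, 50.0, 0.0 m³/s; ΣQ_DR = 354.0 m³/s.
V = ΣQ_DR · Δt = 354.0 × 7200 s = 2.549 × 10^6 m³.
Over A = 167 km², depth = V / A = 15.3 mm.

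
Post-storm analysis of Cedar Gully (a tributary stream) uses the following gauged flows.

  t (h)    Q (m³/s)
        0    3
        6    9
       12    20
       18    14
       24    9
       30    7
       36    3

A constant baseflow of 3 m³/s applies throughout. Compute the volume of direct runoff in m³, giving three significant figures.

V ≈ 9.50 × 10^5 m³

Direct-runoff ordinates (Q − Q_b): 0.0, 6.0, 17.0, 11.0, 6.0, 4.0, 0.0 m³/s.
ΣQ_DR = 44.00 m³/s.
With Δt = 6 h = 21600 s, V = ΣQ_DR · Δt = 44.00 × 21600 = 9.50 × 10^5 m³.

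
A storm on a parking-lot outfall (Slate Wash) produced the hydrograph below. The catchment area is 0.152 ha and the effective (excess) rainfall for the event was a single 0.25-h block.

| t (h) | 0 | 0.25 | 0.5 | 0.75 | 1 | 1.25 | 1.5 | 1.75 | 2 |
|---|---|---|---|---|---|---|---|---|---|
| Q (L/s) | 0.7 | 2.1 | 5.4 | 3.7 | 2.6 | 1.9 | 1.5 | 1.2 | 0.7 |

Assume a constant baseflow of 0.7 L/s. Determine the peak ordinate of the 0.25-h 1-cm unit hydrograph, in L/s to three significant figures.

Direct runoff: 0.0, 1.4, 4.7, 3.0, 1.9, 1.2, 0.8, 0.5, 0.0 L/s; ΣQ_DR = 13.50 L/s, peak = 4.7 L/s.
Runoff depth d = ΣQ_DR·Δt / A = 13.50 × 900 / (0.152 ha) = 7.993 mm.
The 1-cm UH is the DRH scaled by (10 mm)/d, so U_p = 4.7 × 10/7.993 = 5.88 L/s.

U_p ≈ 5.88 L/s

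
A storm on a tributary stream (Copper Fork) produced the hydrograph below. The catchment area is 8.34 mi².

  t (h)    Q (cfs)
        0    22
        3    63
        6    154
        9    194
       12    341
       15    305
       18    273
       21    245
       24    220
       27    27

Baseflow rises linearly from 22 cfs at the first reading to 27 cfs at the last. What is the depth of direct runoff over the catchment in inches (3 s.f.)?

d ≈ 0.891 in

Direct runoff: 0.00, 40.44, 130.89, 170.33, 316.78, 280.22, 247.67, 219.11, 193.56, 0.00 cfs; ΣQ_DR = 1599 cfs.
V = ΣQ_DR · Δt = 1599 × 10800 s = 1.727 × 10^7 ft³.
Over A = 8.34 mi², depth = V / A = 0.891 in.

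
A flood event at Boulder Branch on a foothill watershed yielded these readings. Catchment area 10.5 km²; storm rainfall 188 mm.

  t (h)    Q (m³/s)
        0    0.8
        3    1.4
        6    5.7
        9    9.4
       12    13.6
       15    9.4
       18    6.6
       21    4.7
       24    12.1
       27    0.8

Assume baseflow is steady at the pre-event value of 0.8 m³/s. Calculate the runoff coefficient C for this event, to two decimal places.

ΣQ_DR = 56.50 m³/s; V = ΣQ_DR·Δt = 6.102 × 10^5 m³.
Runoff depth d = V / A = 58.11 mm.
C = d / P = 58.11 / 188 = 0.31.

C ≈ 0.31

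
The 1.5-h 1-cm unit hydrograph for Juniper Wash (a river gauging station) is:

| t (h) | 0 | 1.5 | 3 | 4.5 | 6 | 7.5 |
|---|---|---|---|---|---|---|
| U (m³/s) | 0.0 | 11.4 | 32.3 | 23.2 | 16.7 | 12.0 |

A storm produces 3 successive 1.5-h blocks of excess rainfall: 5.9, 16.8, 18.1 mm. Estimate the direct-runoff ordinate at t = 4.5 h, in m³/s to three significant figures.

Q ≈ 88.6 m³/s

By discrete convolution, Q_j = Σ (P_i / 10 mm) · U_{j−i}.
At t = 4.5 h (j=3): Q = (5.9/10)·23.2 + (16.8/10)·32.3 + (18.1/10)·11.4 = 88.6 m³/s.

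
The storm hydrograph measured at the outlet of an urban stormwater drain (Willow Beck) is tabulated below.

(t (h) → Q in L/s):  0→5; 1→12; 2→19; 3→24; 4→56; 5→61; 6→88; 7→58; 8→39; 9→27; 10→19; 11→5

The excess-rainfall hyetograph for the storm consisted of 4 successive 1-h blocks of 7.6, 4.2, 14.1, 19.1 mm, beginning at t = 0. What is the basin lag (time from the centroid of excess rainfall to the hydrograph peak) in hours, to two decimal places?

Centroid of excess rainfall: t_c = Σ P_i·t̄_i / ΣP_i = 2.4933 h (block centres at 0.5, 1.5, 2.5, 3.5 h).
Hydrograph peak occurs at t = 6 h, so basin lag t_L = 6 − 2.4933 = 3.51 h.

t_L ≈ 3.51 h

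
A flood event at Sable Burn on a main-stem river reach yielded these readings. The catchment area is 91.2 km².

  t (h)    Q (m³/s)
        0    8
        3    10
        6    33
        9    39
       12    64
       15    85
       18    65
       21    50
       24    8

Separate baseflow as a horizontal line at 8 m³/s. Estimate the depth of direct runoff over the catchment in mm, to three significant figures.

d ≈ 34.3 mm

Direct runoff: 0.0, 2.0, 25.0, 31.0, 56.0, 77.0, 57.0, 42.0, 0.0 m³/s; ΣQ_DR = 290.0 m³/s.
V = ΣQ_DR · Δt = 290.0 × 10800 s = 3.132 × 10^6 m³.
Over A = 91.2 km², depth = V / A = 34.3 mm.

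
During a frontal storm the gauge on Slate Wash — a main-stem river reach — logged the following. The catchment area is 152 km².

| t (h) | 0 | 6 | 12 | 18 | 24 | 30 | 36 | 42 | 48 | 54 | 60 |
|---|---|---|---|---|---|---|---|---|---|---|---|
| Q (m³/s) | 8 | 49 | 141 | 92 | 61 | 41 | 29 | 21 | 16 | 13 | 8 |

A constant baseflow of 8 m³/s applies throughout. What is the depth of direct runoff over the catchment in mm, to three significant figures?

Direct runoff: 0.0, 41.0, 133.0, 84.0, 53.0, 33.0, 21.0, 13.0, 8.0, 5.0, 0.0 m³/s; ΣQ_DR = 391.0 m³/s.
V = ΣQ_DR · Δt = 391.0 × 21600 s = 8.446 × 10^6 m³.
Over A = 152 km², depth = V / A = 55.6 mm.

d ≈ 55.6 mm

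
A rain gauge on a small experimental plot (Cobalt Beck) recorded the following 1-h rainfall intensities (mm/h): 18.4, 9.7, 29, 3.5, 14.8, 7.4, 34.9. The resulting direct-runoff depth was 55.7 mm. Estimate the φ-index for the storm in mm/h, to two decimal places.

φ ≈ 10.35 mm/h

Only the 4 blocks with intensity above φ contribute runoff: 18.4, 29, 14.8, 34.9 mm/h.
Σ(I−φ)·Δt = d  ⇒  (18.4+29+14.8+34.9 − 4φ)·1 = 55.7
φ = (97.10 − 55.7/1) / 4 = 10.35 mm/h.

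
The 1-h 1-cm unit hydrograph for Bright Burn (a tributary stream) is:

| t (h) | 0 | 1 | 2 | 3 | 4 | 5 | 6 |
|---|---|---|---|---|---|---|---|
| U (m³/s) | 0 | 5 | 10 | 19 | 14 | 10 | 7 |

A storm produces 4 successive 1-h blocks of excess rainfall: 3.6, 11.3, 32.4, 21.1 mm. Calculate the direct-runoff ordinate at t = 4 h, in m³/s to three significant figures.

Q ≈ 69.5 m³/s

By discrete convolution, Q_j = Σ (P_i / 10 mm) · U_{j−i}.
At t = 4 h (j=4): Q = (3.6/10)·14 + (11.3/10)·19 + (32.4/10)·10 + (21.1/10)·5 = 69.5 m³/s.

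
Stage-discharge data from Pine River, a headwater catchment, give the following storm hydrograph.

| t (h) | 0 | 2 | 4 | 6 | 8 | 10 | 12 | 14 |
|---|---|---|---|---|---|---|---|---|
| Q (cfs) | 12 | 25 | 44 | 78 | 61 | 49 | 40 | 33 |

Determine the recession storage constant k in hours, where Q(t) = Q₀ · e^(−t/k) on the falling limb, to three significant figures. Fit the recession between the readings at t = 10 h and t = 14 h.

k ≈ 10.1 h

On the falling limb, Q drops from 49 to 33 cfs between t = 10 h and t = 14 h (Δt = 4 h).
k = −Δt / ln(Q₂/Q₁) = −4 / ln(33/49) = 10.1 h.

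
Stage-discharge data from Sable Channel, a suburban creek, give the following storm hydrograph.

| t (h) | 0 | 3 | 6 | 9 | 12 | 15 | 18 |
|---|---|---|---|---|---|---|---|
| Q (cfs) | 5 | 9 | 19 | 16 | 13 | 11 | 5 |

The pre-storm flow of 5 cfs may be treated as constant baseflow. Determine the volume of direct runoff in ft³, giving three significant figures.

V ≈ 4.64 × 10^5 ft³

Direct-runoff ordinates (Q − Q_b): 0.0, 4.0, 14.0, 11.0, 8.0, 6.0, 0.0 cfs.
ΣQ_DR = 43.00 cfs.
With Δt = 3 h = 10800 s, V = ΣQ_DR · Δt = 43.00 × 10800 = 4.64 × 10^5 ft³.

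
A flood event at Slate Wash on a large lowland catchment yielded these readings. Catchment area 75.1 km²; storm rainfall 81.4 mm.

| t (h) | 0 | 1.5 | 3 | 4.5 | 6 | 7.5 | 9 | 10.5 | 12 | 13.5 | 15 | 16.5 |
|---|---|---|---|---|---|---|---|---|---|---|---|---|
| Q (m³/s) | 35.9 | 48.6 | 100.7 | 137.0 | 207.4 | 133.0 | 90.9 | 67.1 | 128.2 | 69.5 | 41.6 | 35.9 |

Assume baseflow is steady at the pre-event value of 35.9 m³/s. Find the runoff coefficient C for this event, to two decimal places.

ΣQ_DR = 665.0 m³/s; V = ΣQ_DR·Δt = 3.591 × 10^6 m³.
Runoff depth d = V / A = 47.82 mm.
C = d / P = 47.82 / 81.4 = 0.59.

C ≈ 0.59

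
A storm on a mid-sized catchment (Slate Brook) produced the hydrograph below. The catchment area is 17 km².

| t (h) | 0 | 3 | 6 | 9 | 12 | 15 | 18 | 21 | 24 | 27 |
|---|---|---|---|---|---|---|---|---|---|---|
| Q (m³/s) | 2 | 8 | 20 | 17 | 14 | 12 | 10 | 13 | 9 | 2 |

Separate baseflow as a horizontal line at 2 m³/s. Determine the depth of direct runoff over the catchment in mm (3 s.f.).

Direct runoff: 0.0, 6.0, 18.0, 15.0, 12.0, 10.0, 8.0, 11.0, 7.0, 0.0 m³/s; ΣQ_DR = 87.00 m³/s.
V = ΣQ_DR · Δt = 87.00 × 10800 s = 9.396 × 10^5 m³.
Over A = 17 km², depth = V / A = 55.3 mm.

d ≈ 55.3 mm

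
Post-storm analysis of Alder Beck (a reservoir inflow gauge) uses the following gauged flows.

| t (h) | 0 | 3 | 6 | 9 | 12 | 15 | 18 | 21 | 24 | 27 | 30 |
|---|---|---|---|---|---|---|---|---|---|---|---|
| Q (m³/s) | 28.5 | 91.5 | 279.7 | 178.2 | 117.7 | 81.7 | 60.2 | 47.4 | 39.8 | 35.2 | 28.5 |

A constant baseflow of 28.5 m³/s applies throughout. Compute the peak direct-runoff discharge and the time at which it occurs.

Q_p = 251.2 m³/s at t = 6 h

Subtracting baseflow gives direct-runoff ordinates: 0.0, 63.0, 251.2, 149.7, 89.2, 53.2, 31.7, 18.9, 11.3, 6.7, 0.0 m³/s.
The maximum is 251.2 m³/s, occurring at the reading for t = 6 h.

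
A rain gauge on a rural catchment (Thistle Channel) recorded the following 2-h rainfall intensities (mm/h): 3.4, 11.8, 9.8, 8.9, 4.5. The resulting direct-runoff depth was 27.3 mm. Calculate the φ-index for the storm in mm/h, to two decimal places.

φ ≈ 5.62 mm/h

Only the 3 blocks with intensity above φ contribute runoff: 11.8, 9.8, 8.9 mm/h.
Σ(I−φ)·Δt = d  ⇒  (11.8+9.8+8.9 − 3φ)·2 = 27.3
φ = (30.50 − 27.3/2) / 3 = 5.62 mm/h.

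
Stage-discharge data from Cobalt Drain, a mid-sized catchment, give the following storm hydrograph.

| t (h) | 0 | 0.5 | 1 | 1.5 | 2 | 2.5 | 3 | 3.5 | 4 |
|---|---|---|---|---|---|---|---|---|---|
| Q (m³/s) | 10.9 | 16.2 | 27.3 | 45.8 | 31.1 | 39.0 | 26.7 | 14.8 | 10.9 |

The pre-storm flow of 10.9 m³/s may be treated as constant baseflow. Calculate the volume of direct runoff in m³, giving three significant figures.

Direct-runoff ordinates (Q − Q_b): 0.0, 5.3, 16.4, 34.9, 20.2, 28.1, 15.8, 3.9, 0.0 m³/s.
ΣQ_DR = 124.6 m³/s.
With Δt = 0.5 h = 1800 s, V = ΣQ_DR · Δt = 124.6 × 1800 = 2.24 × 10^5 m³.

V ≈ 2.24 × 10^5 m³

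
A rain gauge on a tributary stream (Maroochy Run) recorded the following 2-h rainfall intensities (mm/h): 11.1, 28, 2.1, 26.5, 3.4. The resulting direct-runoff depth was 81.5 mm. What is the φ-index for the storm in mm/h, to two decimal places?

Only the 3 blocks with intensity above φ contribute runoff: 11.1, 28, 26.5 mm/h.
Σ(I−φ)·Δt = d  ⇒  (11.1+28+26.5 − 3φ)·2 = 81.5
φ = (65.60 − 81.5/2) / 3 = 8.28 mm/h.

φ ≈ 8.28 mm/h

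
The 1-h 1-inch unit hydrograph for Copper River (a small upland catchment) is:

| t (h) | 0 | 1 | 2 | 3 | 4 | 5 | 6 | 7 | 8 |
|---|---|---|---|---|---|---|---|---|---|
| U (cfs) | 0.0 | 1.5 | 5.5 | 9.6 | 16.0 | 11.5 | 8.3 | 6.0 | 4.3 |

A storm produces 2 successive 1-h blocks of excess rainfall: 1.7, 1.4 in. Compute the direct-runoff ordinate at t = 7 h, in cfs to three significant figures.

Q ≈ 21.8 cfs

By discrete convolution, Q_j = Σ (P_i / 1 in) · U_{j−i}.
At t = 7 h (j=7): Q = (1.7/1)·6.0 + (1.4/1)·8.3 = 21.8 cfs.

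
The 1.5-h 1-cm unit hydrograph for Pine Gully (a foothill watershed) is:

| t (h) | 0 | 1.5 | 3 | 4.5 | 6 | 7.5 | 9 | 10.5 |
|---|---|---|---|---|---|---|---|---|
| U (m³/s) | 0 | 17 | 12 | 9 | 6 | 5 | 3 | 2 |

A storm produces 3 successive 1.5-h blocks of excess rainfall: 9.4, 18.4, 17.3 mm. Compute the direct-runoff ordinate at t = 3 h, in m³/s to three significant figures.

By discrete convolution, Q_j = Σ (P_i / 10 mm) · U_{j−i}.
At t = 3 h (j=2): Q = (9.4/10)·12 + (18.4/10)·17 + (17.3/10)·0 = 42.6 m³/s.

Q ≈ 42.6 m³/s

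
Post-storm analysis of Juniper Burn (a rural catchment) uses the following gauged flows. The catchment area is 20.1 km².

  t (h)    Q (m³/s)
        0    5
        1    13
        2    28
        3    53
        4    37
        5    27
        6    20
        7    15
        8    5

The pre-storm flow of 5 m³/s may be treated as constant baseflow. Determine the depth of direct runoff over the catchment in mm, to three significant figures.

d ≈ 28.3 mm

Direct runoff: 0.0, 8.0, 23.0, 48.0, 32.0, 22.0, 15.0, 10.0, 0.0 m³/s; ΣQ_DR = 158.0 m³/s.
V = ΣQ_DR · Δt = 158.0 × 3600 s = 5.688 × 10^5 m³.
Over A = 20.1 km², depth = V / A = 28.3 mm.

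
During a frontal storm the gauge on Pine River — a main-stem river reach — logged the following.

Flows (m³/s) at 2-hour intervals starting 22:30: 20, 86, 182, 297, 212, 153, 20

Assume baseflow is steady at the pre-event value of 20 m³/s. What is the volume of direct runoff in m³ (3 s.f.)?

V ≈ 5.98 × 10^6 m³

Direct-runoff ordinates (Q − Q_b): 0.0, 66.0, 162.0, 277.0, 192.0, 133.0, 0.0 m³/s.
ΣQ_DR = 830.0 m³/s.
With Δt = 2 h = 7200 s, V = ΣQ_DR · Δt = 830.0 × 7200 = 5.98 × 10^6 m³.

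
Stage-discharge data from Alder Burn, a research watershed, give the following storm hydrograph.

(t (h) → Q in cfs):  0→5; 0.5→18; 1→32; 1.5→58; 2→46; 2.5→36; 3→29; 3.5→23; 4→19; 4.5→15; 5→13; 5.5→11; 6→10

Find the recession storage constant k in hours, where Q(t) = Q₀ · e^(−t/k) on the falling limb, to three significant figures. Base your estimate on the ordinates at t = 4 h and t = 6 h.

k ≈ 3.12 h

On the falling limb, Q drops from 19 to 10 cfs between t = 4 h and t = 6 h (Δt = 2 h).
k = −Δt / ln(Q₂/Q₁) = −2 / ln(10/19) = 3.12 h.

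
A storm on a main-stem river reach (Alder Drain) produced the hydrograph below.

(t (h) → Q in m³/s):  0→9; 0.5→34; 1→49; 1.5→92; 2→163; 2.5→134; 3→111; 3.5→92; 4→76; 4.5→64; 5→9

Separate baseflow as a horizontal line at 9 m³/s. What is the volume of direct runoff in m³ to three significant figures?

V ≈ 1.32 × 10^6 m³

Direct-runoff ordinates (Q − Q_b): 0.0, 25.0, 40.0, 83.0, 154.0, 125.0, 102.0, 83.0, 67.0, 55.0, 0.0 m³/s.
ΣQ_DR = 734.0 m³/s.
With Δt = 0.5 h = 1800 s, V = ΣQ_DR · Δt = 734.0 × 1800 = 1.32 × 10^6 m³.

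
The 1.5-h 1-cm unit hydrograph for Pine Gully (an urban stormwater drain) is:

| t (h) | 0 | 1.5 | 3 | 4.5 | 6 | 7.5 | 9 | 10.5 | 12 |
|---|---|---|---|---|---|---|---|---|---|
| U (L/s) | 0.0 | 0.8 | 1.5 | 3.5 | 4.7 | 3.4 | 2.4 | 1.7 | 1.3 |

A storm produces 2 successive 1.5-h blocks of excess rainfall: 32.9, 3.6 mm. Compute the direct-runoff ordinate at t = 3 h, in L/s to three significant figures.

Q ≈ 5.22 L/s

By discrete convolution, Q_j = Σ (P_i / 10 mm) · U_{j−i}.
At t = 3 h (j=2): Q = (32.9/10)·1.5 + (3.6/10)·0.8 = 5.22 L/s.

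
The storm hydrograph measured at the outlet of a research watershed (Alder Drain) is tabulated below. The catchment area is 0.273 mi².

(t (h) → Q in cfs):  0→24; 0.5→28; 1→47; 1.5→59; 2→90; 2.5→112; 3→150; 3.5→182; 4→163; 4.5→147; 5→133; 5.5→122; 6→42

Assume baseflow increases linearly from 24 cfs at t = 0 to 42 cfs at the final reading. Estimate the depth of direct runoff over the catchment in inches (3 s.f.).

d ≈ 2.47 in

Direct runoff: 0.00, 2.50, 20.00, 30.50, 60.00, 80.50, 117.00, 147.50, 127.00, 109.50, 94.00, 81.50, 0.00 cfs; ΣQ_DR = 870.0 cfs.
V = ΣQ_DR · Δt = 870.0 × 1800 s = 1.566 × 10^6 ft³.
Over A = 0.273 mi², depth = V / A = 2.47 in.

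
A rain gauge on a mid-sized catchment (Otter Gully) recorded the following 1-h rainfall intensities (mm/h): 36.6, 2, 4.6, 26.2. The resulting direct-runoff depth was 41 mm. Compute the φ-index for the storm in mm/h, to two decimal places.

Only the 2 blocks with intensity above φ contribute runoff: 36.6, 26.2 mm/h.
Σ(I−φ)·Δt = d  ⇒  (36.6+26.2 − 2φ)·1 = 41
φ = (62.80 − 41/1) / 2 = 10.90 mm/h.

φ ≈ 10.90 mm/h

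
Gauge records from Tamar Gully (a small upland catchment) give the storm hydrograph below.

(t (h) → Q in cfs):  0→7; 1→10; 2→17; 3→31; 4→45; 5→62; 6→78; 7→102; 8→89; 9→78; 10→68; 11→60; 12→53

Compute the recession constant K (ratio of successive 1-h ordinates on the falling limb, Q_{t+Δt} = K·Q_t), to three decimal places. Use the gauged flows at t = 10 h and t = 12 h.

K ≈ 0.883

Using the recession-limb readings at t = 10 h and t = 12 h: Q falls from 68 to 53 cfs over 2 intervals.
K = (Q₂/Q₁)^(1/2) = (53/68)^(1/2) = 0.883.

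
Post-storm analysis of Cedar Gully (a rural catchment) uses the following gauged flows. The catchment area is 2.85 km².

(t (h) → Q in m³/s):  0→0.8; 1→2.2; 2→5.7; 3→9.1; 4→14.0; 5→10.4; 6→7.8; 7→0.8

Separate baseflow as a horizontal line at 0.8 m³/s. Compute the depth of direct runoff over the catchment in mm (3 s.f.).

d ≈ 56.1 mm

Direct runoff: 0.0, 1.4, 4.9, 8.3, 13.2, 9.6, 7.0, 0.0 m³/s; ΣQ_DR = 44.40 m³/s.
V = ΣQ_DR · Δt = 44.40 × 3600 s = 1.598 × 10^5 m³.
Over A = 2.85 km², depth = V / A = 56.1 mm.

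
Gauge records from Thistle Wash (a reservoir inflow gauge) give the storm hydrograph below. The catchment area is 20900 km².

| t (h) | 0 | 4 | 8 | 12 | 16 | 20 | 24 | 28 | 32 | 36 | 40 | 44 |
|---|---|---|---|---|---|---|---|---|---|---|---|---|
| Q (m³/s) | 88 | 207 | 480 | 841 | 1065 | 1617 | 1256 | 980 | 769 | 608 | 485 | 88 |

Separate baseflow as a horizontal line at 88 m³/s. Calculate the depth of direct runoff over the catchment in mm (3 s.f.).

d ≈ 5.12 mm

Direct runoff: 0.0, 119.0, 392.0, 753.0, 977.0, 1529.0, 1168.0, 892.0, 681.0, 520.0, 397.0, 0.0 m³/s; ΣQ_DR = 7428 m³/s.
V = ΣQ_DR · Δt = 7428 × 14400 s = 1.070 × 10^8 m³.
Over A = 20900 km², depth = V / A = 5.12 mm.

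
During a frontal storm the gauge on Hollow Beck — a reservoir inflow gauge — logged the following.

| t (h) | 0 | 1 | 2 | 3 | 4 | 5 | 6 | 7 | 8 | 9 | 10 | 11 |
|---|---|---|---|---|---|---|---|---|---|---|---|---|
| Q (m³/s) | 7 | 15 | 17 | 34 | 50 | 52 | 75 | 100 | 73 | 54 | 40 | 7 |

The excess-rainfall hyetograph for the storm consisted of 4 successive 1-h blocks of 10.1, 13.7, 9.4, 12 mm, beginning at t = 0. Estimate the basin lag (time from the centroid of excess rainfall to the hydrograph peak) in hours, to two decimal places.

Centroid of excess rainfall: t_c = Σ P_i·t̄_i / ΣP_i = 2.0155 h (block centres at 0.5, 1.5, 2.5, 3.5 h).
Hydrograph peak occurs at t = 7 h, so basin lag t_L = 7 − 2.0155 = 4.98 h.

t_L ≈ 4.98 h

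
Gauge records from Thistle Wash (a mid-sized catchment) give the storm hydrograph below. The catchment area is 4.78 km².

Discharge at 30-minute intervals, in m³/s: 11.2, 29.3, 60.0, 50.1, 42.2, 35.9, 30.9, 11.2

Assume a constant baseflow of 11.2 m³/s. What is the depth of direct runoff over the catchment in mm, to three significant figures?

d ≈ 68.2 mm

Direct runoff: 0.0, 18.1, 48.8, 38.9, 31.0, 24.7, 19.7, 0.0 m³/s; ΣQ_DR = 181.2 m³/s.
V = ΣQ_DR · Δt = 181.2 × 1800 s = 3.262 × 10^5 m³.
Over A = 4.78 km², depth = V / A = 68.2 mm.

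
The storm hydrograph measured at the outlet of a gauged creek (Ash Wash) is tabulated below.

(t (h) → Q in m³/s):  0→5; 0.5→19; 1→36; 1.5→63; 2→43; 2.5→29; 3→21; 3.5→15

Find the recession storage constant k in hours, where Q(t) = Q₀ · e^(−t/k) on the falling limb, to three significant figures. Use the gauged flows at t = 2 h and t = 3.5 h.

On the falling limb, Q drops from 43 to 15 m³/s between t = 2 h and t = 3.5 h (Δt = 1.5 h).
k = −Δt / ln(Q₂/Q₁) = −1.5 / ln(15/43) = 1.42 h.

k ≈ 1.42 h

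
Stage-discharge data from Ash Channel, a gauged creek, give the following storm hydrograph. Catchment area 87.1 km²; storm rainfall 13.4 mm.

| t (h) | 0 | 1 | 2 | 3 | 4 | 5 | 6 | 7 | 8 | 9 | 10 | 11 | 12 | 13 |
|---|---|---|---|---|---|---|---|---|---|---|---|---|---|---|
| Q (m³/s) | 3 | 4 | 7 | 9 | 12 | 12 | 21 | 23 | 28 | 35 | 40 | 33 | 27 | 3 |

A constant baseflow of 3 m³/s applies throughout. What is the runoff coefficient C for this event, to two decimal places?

C ≈ 0.66

ΣQ_DR = 215.0 m³/s; V = ΣQ_DR·Δt = 7.740 × 10^5 m³.
Runoff depth d = V / A = 8.886 mm.
C = d / P = 8.886 / 13.4 = 0.66.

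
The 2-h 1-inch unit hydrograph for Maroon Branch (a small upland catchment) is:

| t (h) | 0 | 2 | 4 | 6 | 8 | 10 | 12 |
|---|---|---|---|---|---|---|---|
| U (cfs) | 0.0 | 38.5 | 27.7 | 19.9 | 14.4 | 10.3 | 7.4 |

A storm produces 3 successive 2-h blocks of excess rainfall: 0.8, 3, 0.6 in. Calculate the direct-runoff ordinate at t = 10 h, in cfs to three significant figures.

By discrete convolution, Q_j = Σ (P_i / 1 in) · U_{j−i}.
At t = 10 h (j=5): Q = (0.8/1)·10.3 + (3/1)·14.4 + (0.6/1)·19.9 = 63.4 cfs.

Q ≈ 63.4 cfs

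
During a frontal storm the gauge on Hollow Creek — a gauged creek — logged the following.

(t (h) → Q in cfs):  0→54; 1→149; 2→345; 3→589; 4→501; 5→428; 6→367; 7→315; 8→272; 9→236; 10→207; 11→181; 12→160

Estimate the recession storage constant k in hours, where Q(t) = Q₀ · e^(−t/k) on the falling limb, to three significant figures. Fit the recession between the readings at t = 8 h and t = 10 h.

k ≈ 7.32 h

On the falling limb, Q drops from 272 to 207 cfs between t = 8 h and t = 10 h (Δt = 2 h).
k = −Δt / ln(Q₂/Q₁) = −2 / ln(207/272) = 7.32 h.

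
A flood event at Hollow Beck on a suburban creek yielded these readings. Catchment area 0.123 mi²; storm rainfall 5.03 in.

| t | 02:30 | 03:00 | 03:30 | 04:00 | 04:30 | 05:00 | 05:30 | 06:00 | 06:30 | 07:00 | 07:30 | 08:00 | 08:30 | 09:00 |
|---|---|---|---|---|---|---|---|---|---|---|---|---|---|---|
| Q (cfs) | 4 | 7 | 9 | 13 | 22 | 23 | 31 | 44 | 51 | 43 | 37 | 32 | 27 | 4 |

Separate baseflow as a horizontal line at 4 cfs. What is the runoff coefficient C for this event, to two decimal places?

C ≈ 0.36

ΣQ_DR = 291.0 cfs; V = ΣQ_DR·Δt = 5.238 × 10^5 ft³.
Runoff depth d = V / A = 1.833 in.
C = d / P = 1.833 / 5.03 = 0.36.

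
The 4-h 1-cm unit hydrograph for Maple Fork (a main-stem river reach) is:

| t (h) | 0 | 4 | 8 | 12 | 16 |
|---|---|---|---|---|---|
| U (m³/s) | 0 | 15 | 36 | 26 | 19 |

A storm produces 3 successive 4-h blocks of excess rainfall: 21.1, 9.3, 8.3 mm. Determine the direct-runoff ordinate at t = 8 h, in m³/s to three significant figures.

By discrete convolution, Q_j = Σ (P_i / 10 mm) · U_{j−i}.
At t = 8 h (j=2): Q = (21.1/10)·36 + (9.3/10)·15 + (8.3/10)·0 = 89.9 m³/s.

Q ≈ 89.9 m³/s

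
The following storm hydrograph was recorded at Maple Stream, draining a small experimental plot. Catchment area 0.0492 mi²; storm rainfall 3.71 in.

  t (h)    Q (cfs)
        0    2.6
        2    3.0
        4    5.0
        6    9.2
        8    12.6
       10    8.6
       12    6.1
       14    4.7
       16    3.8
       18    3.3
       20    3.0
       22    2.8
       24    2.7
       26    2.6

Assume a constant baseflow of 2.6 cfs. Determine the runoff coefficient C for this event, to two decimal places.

ΣQ_DR = 33.60 cfs; V = ΣQ_DR·Δt = 2.419 × 10^5 ft³.
Runoff depth d = V / A = 2.117 in.
C = d / P = 2.117 / 3.71 = 0.57.

C ≈ 0.57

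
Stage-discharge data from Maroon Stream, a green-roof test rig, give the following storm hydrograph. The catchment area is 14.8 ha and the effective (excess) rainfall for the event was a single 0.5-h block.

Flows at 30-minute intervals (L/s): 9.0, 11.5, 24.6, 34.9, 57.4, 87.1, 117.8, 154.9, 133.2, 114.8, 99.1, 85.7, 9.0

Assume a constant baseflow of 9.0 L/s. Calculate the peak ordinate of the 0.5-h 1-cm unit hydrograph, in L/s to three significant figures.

Direct runoff: 0.0, 2.5, 15.6, 25.9, 48.4, 78.1, 108.8, 145.9, 124.2, 105.8, 90.1, 76.7, 0.0 L/s; ΣQ_DR = 822.0 L/s, peak = 145.9 L/s.
Runoff depth d = ΣQ_DR·Δt / A = 822.0 × 1800 / (14.8 ha) = 9.997 mm.
The 1-cm UH is the DRH scaled by (10 mm)/d, so U_p = 145.9 × 10/9.997 = 146 L/s.

U_p ≈ 146 L/s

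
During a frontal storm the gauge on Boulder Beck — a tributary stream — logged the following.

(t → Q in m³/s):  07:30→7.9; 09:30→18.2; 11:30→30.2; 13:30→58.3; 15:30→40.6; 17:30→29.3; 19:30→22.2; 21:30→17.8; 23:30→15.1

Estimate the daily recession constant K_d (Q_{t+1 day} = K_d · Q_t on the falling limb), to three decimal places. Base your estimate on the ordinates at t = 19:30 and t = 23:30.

Between t = 19:30 and t = 23:30 the flow falls from 22.2 to 15.1 m³/s over 2×2 h = 4 h.
Per-interval ratio K = (15.1/22.2)^(1/2) = 0.8247; K_d = K^(24/2) = 0.099.

K_d ≈ 0.099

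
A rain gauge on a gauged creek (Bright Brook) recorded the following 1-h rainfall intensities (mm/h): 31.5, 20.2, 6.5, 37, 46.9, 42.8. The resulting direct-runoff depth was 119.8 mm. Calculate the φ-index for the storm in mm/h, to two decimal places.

φ ≈ 11.72 mm/h

Only the 5 blocks with intensity above φ contribute runoff: 31.5, 20.2, 37, 46.9, 42.8 mm/h.
Σ(I−φ)·Δt = d  ⇒  (31.5+20.2+37+46.9+42.8 − 5φ)·1 = 119.8
φ = (178.4 − 119.8/1) / 5 = 11.72 mm/h.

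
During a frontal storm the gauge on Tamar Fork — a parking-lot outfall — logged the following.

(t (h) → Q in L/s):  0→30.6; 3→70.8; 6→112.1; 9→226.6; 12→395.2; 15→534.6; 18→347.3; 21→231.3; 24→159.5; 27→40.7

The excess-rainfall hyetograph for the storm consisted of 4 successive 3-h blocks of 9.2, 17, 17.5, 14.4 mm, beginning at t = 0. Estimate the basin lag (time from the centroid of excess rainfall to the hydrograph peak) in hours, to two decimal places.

t_L ≈ 8.58 h

Centroid of excess rainfall: t_c = Σ P_i·t̄_i / ΣP_i = 6.4157 h (block centres at 1.5, 4.5, 7.5, 10.5 h).
Hydrograph peak occurs at t = 15 h, so basin lag t_L = 15 − 6.4157 = 8.58 h.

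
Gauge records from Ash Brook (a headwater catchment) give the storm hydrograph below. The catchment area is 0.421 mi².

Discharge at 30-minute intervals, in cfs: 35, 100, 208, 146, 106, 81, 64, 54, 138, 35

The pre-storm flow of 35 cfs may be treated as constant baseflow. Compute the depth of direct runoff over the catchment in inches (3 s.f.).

d ≈ 1.14 in

Direct runoff: 0.0, 65.0, 173.0, 111.0, 71.0, 46.0, 29.0, 19.0, 103.0, 0.0 cfs; ΣQ_DR = 617.0 cfs.
V = ΣQ_DR · Δt = 617.0 × 1800 s = 1.111 × 10^6 ft³.
Over A = 0.421 mi², depth = V / A = 1.14 in.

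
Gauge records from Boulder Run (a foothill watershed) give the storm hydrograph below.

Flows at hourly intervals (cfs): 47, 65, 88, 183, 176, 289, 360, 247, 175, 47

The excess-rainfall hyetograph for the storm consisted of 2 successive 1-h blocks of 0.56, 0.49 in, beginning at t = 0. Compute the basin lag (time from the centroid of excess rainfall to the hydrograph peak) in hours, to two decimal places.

t_L ≈ 5.03 h

Centroid of excess rainfall: t_c = Σ P_i·t̄_i / ΣP_i = 0.9667 h (block centres at 0.5, 1.5 h).
Hydrograph peak occurs at t = 6 h, so basin lag t_L = 6 − 0.9667 = 5.03 h.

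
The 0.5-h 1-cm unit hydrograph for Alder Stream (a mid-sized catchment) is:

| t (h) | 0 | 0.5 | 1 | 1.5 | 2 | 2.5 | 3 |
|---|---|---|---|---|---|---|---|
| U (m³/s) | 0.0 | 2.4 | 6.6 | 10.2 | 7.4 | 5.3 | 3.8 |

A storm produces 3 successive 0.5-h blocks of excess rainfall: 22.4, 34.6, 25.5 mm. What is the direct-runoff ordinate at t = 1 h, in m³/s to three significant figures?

By discrete convolution, Q_j = Σ (P_i / 10 mm) · U_{j−i}.
At t = 1 h (j=2): Q = (22.4/10)·6.6 + (34.6/10)·2.4 + (25.5/10)·0.0 = 23.1 m³/s.

Q ≈ 23.1 m³/s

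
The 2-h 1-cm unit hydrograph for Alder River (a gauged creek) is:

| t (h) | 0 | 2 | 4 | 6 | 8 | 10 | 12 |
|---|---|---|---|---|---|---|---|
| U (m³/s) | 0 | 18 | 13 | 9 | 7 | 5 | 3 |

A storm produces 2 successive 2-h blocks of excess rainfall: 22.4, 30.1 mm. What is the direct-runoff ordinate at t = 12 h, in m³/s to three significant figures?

By discrete convolution, Q_j = Σ (P_i / 10 mm) · U_{j−i}.
At t = 12 h (j=6): Q = (22.4/10)·3 + (30.1/10)·5 = 21.8 m³/s.

Q ≈ 21.8 m³/s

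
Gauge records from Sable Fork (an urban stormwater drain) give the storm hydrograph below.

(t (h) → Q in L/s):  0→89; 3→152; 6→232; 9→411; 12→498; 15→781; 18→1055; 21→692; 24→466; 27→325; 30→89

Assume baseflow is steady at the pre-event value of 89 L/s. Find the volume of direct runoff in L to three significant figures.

Direct-runoff ordinates (Q − Q_b): 0.0, 63.0, 143.0, 322.0, 409.0, 692.0, 966.0, 603.0, 377.0, 236.0, 0.0 L/s.
ΣQ_DR = 3811 L/s.
With Δt = 3 h = 10800 s, V = ΣQ_DR · Δt = 3811 × 10800 = 4.12 × 10^7 L.

V ≈ 4.12 × 10^7 L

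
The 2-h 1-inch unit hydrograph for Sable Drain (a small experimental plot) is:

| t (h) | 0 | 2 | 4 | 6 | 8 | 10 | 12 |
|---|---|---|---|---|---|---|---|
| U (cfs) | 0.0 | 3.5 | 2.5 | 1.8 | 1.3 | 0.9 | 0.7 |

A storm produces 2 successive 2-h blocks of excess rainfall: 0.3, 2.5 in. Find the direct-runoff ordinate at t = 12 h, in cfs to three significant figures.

By discrete convolution, Q_j = Σ (P_i / 1 in) · U_{j−i}.
At t = 12 h (j=6): Q = (0.3/1)·0.7 + (2.5/1)·0.9 = 2.46 cfs.

Q ≈ 2.46 cfs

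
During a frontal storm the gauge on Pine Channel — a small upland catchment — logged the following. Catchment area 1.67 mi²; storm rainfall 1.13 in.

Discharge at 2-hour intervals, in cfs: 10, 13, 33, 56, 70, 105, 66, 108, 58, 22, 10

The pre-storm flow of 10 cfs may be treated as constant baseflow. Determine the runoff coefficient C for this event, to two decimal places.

C ≈ 0.72

ΣQ_DR = 441.0 cfs; V = ΣQ_DR·Δt = 3.175 × 10^6 ft³.
Runoff depth d = V / A = 0.8184 in.
C = d / P = 0.8184 / 1.13 = 0.72.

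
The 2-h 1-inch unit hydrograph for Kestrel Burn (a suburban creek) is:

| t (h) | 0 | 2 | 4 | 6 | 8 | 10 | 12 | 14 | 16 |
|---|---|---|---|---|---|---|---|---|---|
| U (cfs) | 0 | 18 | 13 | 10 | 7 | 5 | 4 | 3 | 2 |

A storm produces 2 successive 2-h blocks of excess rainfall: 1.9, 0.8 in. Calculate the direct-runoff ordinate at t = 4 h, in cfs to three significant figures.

Q ≈ 39.1 cfs

By discrete convolution, Q_j = Σ (P_i / 1 in) · U_{j−i}.
At t = 4 h (j=2): Q = (1.9/1)·13 + (0.8/1)·18 = 39.1 cfs.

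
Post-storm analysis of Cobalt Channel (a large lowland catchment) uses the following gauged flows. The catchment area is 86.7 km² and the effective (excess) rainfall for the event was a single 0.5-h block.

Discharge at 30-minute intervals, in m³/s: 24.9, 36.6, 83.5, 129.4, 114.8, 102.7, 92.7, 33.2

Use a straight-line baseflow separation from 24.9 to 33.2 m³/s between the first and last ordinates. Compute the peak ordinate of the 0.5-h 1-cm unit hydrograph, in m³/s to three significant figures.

U_p ≈ 126 m³/s

Direct runoff: 0.00, 10.51, 56.23, 100.94, 85.16, 71.87, 60.69, 0.00 m³/s; ΣQ_DR = 385.4 m³/s, peak = 100.94 m³/s.
Runoff depth d = ΣQ_DR·Δt / A = 385.4 × 1800 / (86.7 km²) = 8.001 mm.
The 1-cm UH is the DRH scaled by (10 mm)/d, so U_p = 100.94 × 10/8.001 = 126 m³/s.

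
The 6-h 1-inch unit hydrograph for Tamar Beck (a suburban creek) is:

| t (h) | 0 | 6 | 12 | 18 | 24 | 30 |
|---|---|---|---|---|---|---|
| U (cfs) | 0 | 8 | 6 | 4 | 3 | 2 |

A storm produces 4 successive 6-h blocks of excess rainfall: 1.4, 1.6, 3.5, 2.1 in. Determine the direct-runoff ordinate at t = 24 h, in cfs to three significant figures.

Q ≈ 48.4 cfs

By discrete convolution, Q_j = Σ (P_i / 1 in) · U_{j−i}.
At t = 24 h (j=4): Q = (1.4/1)·3 + (1.6/1)·4 + (3.5/1)·6 + (2.1/1)·8 = 48.4 cfs.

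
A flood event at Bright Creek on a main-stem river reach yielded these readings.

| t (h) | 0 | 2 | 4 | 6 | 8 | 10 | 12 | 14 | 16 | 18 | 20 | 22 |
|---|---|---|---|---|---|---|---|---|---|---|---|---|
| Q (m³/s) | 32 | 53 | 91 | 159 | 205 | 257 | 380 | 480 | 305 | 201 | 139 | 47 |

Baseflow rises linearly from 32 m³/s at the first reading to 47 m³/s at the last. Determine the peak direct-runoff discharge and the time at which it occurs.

Q_p = 438.45 m³/s at t = 14 h

Subtracting baseflow gives direct-runoff ordinates: 0.00, 19.64, 56.27, 122.91, 167.55, 218.18, 339.82, 438.45, 262.09, 156.73, 93.36, 0.00 m³/s.
The maximum is 438.45 m³/s, occurring at the reading for t = 14 h.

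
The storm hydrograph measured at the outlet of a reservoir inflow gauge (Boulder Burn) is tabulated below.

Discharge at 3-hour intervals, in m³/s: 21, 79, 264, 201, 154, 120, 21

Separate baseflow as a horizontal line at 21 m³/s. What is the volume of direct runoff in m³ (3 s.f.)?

Direct-runoff ordinates (Q − Q_b): 0.0, 58.0, 243.0, 180.0, 133.0, 99.0, 0.0 m³/s.
ΣQ_DR = 713.0 m³/s.
With Δt = 3 h = 10800 s, V = ΣQ_DR · Δt = 713.0 × 10800 = 7.70 × 10^6 m³.

V ≈ 7.70 × 10^6 m³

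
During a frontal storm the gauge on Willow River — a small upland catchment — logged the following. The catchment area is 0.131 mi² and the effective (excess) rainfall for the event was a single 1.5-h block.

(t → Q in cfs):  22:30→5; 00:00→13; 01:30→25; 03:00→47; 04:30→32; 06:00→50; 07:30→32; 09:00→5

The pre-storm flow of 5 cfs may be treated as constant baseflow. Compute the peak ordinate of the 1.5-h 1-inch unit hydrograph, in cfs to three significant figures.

U_p ≈ 15.0 cfs

Direct runoff: 0.0, 8.0, 20.0, 42.0, 27.0, 45.0, 27.0, 0.0 cfs; ΣQ_DR = 169.0 cfs, peak = 45.0 cfs.
Runoff depth d = ΣQ_DR·Δt / A = 169.0 × 5400 / (0.131 mi²) = 2.999 in.
The 1-inch UH is the DRH scaled by (1 in)/d, so U_p = 45.0 × 1/2.999 = 15.0 cfs.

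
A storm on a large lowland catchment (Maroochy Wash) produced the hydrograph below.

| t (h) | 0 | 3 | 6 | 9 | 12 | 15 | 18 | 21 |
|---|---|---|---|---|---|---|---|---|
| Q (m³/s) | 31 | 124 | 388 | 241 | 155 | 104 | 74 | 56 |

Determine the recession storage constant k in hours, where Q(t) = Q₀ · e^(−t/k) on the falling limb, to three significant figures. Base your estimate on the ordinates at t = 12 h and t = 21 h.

On the falling limb, Q drops from 155 to 56 m³/s between t = 12 h and t = 21 h (Δt = 9 h).
k = −Δt / ln(Q₂/Q₁) = −9 / ln(56/155) = 8.84 h.

k ≈ 8.84 h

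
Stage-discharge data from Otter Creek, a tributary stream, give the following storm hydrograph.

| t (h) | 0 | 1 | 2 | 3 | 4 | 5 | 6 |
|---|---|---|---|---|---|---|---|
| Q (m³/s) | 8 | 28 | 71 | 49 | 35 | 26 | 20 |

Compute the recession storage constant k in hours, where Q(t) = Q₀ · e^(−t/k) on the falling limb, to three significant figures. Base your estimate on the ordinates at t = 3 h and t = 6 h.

On the falling limb, Q drops from 49 to 20 m³/s between t = 3 h and t = 6 h (Δt = 3 h).
k = −Δt / ln(Q₂/Q₁) = −3 / ln(20/49) = 3.35 h.

k ≈ 3.35 h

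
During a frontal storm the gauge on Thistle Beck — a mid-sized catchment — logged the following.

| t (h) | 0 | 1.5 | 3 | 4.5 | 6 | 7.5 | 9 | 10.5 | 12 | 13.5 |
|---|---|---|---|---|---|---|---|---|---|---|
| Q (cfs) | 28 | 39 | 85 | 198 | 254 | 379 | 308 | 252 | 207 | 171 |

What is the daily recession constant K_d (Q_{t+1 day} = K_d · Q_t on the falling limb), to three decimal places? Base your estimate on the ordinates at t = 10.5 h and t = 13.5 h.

K_d ≈ 0.045

Between t = 10.5 h and t = 13.5 h the flow falls from 252 to 171 cfs over 2×1.5 h = 3 h.
Per-interval ratio K = (171/252)^(1/2) = 0.8238; K_d = K^(24/1.5) = 0.045.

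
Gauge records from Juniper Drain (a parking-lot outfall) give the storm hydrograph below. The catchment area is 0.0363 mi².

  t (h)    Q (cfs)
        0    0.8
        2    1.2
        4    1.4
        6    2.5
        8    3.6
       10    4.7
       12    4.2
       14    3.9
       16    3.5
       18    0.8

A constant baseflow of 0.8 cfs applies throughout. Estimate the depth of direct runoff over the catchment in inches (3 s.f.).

Direct runoff: 0.0, 0.4, 0.6, 1.7, 2.8, 3.9, 3.4, 3.1, 2.7, 0.0 cfs; ΣQ_DR = 18.60 cfs.
V = ΣQ_DR · Δt = 18.60 × 7200 s = 1.339 × 10^5 ft³.
Over A = 0.0363 mi², depth = V / A = 1.59 in.

d ≈ 1.59 in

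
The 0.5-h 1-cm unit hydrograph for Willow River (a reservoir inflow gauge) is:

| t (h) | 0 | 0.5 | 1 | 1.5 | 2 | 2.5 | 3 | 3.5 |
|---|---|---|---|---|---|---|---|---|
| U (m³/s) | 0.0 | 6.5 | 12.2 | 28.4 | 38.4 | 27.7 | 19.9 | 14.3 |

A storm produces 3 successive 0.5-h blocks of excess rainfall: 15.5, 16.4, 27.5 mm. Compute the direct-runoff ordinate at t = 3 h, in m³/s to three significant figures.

By discrete convolution, Q_j = Σ (P_i / 10 mm) · U_{j−i}.
At t = 3 h (j=6): Q = (15.5/10)·19.9 + (16.4/10)·27.7 + (27.5/10)·38.4 = 182 m³/s.

Q ≈ 182 m³/s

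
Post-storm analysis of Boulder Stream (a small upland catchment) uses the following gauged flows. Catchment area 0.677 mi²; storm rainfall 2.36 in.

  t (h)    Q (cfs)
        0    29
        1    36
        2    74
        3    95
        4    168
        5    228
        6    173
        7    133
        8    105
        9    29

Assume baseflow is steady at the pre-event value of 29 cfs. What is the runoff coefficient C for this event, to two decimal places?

C ≈ 0.76

ΣQ_DR = 780.0 cfs; V = ΣQ_DR·Δt = 2.808 × 10^6 ft³.
Runoff depth d = V / A = 1.785 in.
C = d / P = 1.785 / 2.36 = 0.76.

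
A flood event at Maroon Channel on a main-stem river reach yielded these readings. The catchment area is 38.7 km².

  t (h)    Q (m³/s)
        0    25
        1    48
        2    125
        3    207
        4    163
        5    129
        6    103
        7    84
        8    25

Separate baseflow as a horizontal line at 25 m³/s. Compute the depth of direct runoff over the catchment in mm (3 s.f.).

d ≈ 63.6 mm

Direct runoff: 0.0, 23.0, 100.0, 182.0, 138.0, 104.0, 78.0, 59.0, 0.0 m³/s; ΣQ_DR = 684.0 m³/s.
V = ΣQ_DR · Δt = 684.0 × 3600 s = 2.462 × 10^6 m³.
Over A = 38.7 km², depth = V / A = 63.6 mm.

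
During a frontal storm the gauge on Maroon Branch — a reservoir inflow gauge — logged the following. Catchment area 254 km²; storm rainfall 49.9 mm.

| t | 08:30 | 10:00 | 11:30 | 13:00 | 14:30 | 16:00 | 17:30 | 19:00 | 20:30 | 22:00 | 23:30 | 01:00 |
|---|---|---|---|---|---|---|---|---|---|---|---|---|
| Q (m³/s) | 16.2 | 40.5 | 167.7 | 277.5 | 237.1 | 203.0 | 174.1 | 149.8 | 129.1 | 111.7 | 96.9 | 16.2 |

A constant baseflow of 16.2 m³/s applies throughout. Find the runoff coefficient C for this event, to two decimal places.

C ≈ 0.61

ΣQ_DR = 1425 m³/s; V = ΣQ_DR·Δt = 7.697 × 10^6 m³.
Runoff depth d = V / A = 30.30 mm.
C = d / P = 30.30 / 49.9 = 0.61.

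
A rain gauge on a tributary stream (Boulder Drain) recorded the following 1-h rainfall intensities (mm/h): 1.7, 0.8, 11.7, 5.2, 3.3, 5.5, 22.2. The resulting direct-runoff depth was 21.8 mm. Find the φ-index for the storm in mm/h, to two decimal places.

Only the 2 blocks with intensity above φ contribute runoff: 11.7, 22.2 mm/h.
Σ(I−φ)·Δt = d  ⇒  (11.7+22.2 − 2φ)·1 = 21.8
φ = (33.90 − 21.8/1) / 2 = 6.05 mm/h.

φ ≈ 6.05 mm/h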